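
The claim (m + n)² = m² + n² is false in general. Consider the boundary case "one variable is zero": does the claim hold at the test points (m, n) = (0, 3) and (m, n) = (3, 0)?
At (0, 3): LHS = 9, RHS = 9 → equal
At (3, 0): LHS = 9, RHS = 9 → equal

So the claim does hold at both of these boundary points, even though it is not an identity.

Answer: Yes, holds at both test points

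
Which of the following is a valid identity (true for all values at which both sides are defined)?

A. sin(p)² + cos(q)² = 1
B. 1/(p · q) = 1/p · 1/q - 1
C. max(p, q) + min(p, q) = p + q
C

A: fails at (1, 3) — LHS = sin(1)² + cos(3)² ≈ 1.688, RHS = 1.
B: fails at (2, 3) — LHS = 1/6, RHS = -5/6.
C: holds — e.g. at (0, 1), both sides equal 1.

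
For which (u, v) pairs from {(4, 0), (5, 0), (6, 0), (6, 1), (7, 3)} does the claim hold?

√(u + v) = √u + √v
Testing each pair:
(4, 0): LHS = 2, RHS = 2 → holds
(5, 0): LHS = √(5) ≈ 2.236, RHS = √(5) ≈ 2.236 → holds
(6, 0): LHS = √(6) ≈ 2.449, RHS = √(6) ≈ 2.449 → holds
(6, 1): LHS = √(7) ≈ 2.646, RHS = 1 + √(6) ≈ 3.449 → fails
(7, 3): LHS = √(10) ≈ 3.162, RHS = √(3) + √(7) ≈ 4.378 → fails

3 of 5 pairs satisfy the claim.

Answer: (4, 0), (5, 0), (6, 0)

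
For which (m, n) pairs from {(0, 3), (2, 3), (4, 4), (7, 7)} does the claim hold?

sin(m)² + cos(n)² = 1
Testing each pair:
(0, 3): LHS = cos(3)² ≈ 0.9801, RHS = 1 → fails
(2, 3): LHS = sin(2)² + cos(3)² ≈ 1.807, RHS = 1 → fails
(4, 4): LHS = cos(4)² + sin(4)² = 1, RHS = 1 → holds
(7, 7): LHS = sin(7)² + cos(7)² = 1, RHS = 1 → holds

2 of 4 pairs satisfy the claim.

Answer: (4, 4), (7, 7)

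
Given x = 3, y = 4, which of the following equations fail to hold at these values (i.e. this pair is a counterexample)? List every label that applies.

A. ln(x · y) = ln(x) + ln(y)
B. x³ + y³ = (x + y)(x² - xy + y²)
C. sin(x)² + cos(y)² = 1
Evaluating each claim at the given values:
A. LHS = ln(12) ≈ 2.485, RHS = ln(3) + ln(4) ≈ 2.485 → holds here (LHS = RHS)
B. LHS = 91, RHS = 91 → holds here (LHS = RHS)
C. LHS = sin(3)² + cos(4)² ≈ 0.4472, RHS = 1 → fails here (LHS ≠ RHS)

Answer: C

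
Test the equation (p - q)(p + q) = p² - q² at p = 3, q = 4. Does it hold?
Holds

Substituting p = 3, q = 4:

LHS = (3 - 4)(3 + 4) = -7
RHS = 3² - 4² = -7

LHS = RHS, so the equation holds at this point.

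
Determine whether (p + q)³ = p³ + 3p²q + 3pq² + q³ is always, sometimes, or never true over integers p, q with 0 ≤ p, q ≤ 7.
The identity holds for every pair in the range. For instance at (p, q) = (4, 5): both sides equal 729.

Answer: Always true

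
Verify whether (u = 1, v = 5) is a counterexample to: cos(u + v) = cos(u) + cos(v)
Yes

Substituting u = 1, v = 5:
LHS = cos(1 + 5) = cos(6) ≈ 0.9602
RHS = cos(1) + cos(5) ≈ 0.824

Since LHS ≠ RHS, this pair disproves the claim.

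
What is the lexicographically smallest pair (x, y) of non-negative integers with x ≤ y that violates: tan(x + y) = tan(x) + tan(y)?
(x, y) = (1, 1)

At (0, 3): both sides equal tan(3) ≈ -0.1425, so it holds there.
At (0, 5): both sides equal tan(5) ≈ -3.381, so it holds there.

Substituting (1, 1) into the claim:
LHS = tan(1 + 1) = tan(2) ≈ -2.185
RHS = tan(1) + tan(1) = 2·tan(1) ≈ 3.115

Since LHS ≠ RHS, this pair disproves the claim, and no lexicographically smaller pair (x ≤ y, non-negative integers) does.

For instance (2, 5) is also a counterexample (LHS = tan(7) ≈ 0.8714, RHS = tan(5) + tan(2) ≈ -5.566), but it's lexicographically larger.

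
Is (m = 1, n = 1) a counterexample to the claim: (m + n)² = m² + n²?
Substituting m = 1, n = 1:
LHS = (1 + 1)² = 4
RHS = 1² + 1² = 2

Since LHS ≠ RHS, this pair disproves the claim.

Answer: Yes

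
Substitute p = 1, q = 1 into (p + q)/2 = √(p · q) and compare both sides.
LHS = (1 + 1)/2 = 1
RHS = √(1 · 1) = 1

LHS = RHS: the two sides agree.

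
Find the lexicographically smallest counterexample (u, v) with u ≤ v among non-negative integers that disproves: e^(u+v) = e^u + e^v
Substituting (0, 0) into the claim:
LHS = e^(0+0) = 1
RHS = e^0 + e^0 = 2

Since LHS ≠ RHS, this pair disproves the claim, and no lexicographically smaller pair (u ≤ v, non-negative integers) does.

For instance (2, 2) is also a counterexample (LHS = e^4 ≈ 54.6, RHS = 2·e^2 ≈ 14.78), but it's lexicographically larger.

Answer: (u, v) = (0, 0)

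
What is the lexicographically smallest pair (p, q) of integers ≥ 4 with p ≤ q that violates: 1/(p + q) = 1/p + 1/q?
(p, q) = (4, 4)

Substituting (4, 4) into the claim:
LHS = 1/(4 + 4) = 1/8
RHS = 1/4 + 1/4 = 1/2

Since LHS ≠ RHS, this pair disproves the claim, and no lexicographically smaller pair (p ≤ q, integers ≥ 4) does.

For instance (7, 11) is also a counterexample (LHS = 1/18, RHS = 18/77), but it's lexicographically larger.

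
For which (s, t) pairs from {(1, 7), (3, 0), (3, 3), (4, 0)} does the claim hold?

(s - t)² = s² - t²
(3, 0), (3, 3), (4, 0)

Testing each pair:
(1, 7): LHS = 36, RHS = -48 → fails
(3, 0): LHS = 9, RHS = 9 → holds
(3, 3): LHS = 0, RHS = 0 → holds
(4, 0): LHS = 16, RHS = 16 → holds

3 of 4 pairs satisfy the claim.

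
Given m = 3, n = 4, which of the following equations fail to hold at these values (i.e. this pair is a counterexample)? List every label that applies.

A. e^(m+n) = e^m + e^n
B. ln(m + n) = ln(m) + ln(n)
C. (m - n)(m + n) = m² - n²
A, B

Evaluating each claim at the given values:
A. LHS = e^7 ≈ 1097, RHS = e^3 + e^4 ≈ 74.68 → fails here (LHS ≠ RHS)
B. LHS = ln(7) ≈ 1.946, RHS = ln(3) + ln(4) ≈ 2.485 → fails here (LHS ≠ RHS)
C. LHS = -7, RHS = -7 → holds here (LHS = RHS)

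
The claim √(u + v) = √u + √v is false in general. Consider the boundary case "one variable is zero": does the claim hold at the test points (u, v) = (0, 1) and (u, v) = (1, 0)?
At (0, 1): LHS = 1, RHS = 1 → equal
At (1, 0): LHS = 1, RHS = 1 → equal

So the claim does hold at both of these boundary points, even though it is not an identity.

Answer: Yes, holds at both test points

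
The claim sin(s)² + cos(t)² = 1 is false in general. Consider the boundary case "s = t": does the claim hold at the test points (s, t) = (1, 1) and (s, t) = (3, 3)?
Yes, holds at both test points

At (1, 1): LHS = cos(1)² + sin(1)² = 1, RHS = 1 → equal
At (3, 3): LHS = sin(3)² + cos(3)² = 1, RHS = 1 → equal

So the claim does hold at both of these boundary points, even though it is not an identity.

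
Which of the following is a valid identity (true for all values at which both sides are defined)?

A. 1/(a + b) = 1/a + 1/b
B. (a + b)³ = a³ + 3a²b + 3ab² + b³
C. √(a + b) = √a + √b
B

A: fails at (1, 5) — LHS = 1/6, RHS = 6/5.
B: holds — e.g. at (3, 3), both sides equal 216.
C: fails at (2, 4) — LHS = √(6) ≈ 2.449, RHS = √(2) + 2 ≈ 3.414.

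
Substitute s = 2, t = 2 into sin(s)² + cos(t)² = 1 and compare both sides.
LHS = sin(2)² + cos(2)² = 1
RHS = 1

LHS = RHS: the two sides agree.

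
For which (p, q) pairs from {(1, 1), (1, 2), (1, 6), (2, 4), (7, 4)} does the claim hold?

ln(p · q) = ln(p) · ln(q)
(1, 1)

Testing each pair:
(1, 1): LHS = 0, RHS = 0 → holds
(1, 2): LHS = ln(2) ≈ 0.6931, RHS = 0 → fails
(1, 6): LHS = ln(6) ≈ 1.792, RHS = 0 → fails
(2, 4): LHS = ln(8) ≈ 2.079, RHS = ln(2)·ln(4) ≈ 0.9609 → fails
(7, 4): LHS = ln(28) ≈ 3.332, RHS = ln(4)·ln(7) ≈ 2.698 → fails

1 of 5 pairs satisfies the claim.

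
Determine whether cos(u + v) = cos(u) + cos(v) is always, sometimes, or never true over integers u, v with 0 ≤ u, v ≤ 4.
Never true

The claim fails for every pair in the range. For instance at (u, v) = (1, 0): LHS = cos(1) ≈ 0.5403, RHS = cos(1) + 1 ≈ 1.54.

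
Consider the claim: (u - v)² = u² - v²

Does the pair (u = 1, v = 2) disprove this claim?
Substituting u = 1, v = 2:
LHS = (1 - 2)² = 1
RHS = 1² - 2² = -3

Since LHS ≠ RHS, this pair disproves the claim.

Answer: Yes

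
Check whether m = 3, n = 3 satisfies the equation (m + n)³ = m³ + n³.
Substituting m = 3, n = 3:

LHS = (3 + 3)³ = 216
RHS = 3³ + 3³ = 54

LHS ≠ RHS, so the equation does not hold at this point.

Answer: Fails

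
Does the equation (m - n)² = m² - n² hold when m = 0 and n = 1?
Fails

Substituting m = 0, n = 1:

LHS = (0 - 1)² = 1
RHS = 0² - 1² = -1

LHS ≠ RHS, so the equation does not hold at this point.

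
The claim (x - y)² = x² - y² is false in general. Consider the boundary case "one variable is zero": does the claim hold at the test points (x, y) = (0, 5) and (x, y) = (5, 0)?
At (0, 5): LHS = 25 ≠ RHS = -25
At (5, 0): LHS = 25, RHS = 25 → equal

Answer: Only at (5, 0)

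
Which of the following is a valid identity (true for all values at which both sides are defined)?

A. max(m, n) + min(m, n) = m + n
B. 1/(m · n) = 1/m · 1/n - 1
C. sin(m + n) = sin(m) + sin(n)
A

A: holds — e.g. at (4, 4), both sides equal 8.
B: fails at (1, 2) — LHS = 1/2, RHS = -1/2.
C: fails at (2, 4) — LHS = sin(6) ≈ -0.2794, RHS = sin(4) + sin(2) ≈ 0.1525.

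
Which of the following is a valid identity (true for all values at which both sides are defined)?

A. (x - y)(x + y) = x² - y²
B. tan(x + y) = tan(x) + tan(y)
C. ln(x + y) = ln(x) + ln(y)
A: holds — e.g. at (6, 7), both sides equal -13.
B: fails at (1, 5) — LHS = tan(6) ≈ -0.291, RHS = tan(5) + tan(1) ≈ -1.823.
C: fails at (2, 3) — LHS = ln(5) ≈ 1.609, RHS = ln(2) + ln(3) ≈ 1.792.

Answer: A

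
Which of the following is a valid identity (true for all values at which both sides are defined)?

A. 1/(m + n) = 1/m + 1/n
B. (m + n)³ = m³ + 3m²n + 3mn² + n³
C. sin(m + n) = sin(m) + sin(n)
A: fails at (1, 1) — LHS = 1/2, RHS = 2.
B: holds — e.g. at (5, 8), both sides equal 2197.
C: fails at (1, 4) — LHS = sin(5) ≈ -0.9589, RHS = sin(4) + sin(1) ≈ 0.08467.

Answer: B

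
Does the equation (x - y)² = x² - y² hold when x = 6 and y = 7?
Fails

Substituting x = 6, y = 7:

LHS = (6 - 7)² = 1
RHS = 6² - 7² = -13

LHS ≠ RHS, so the equation does not hold at this point.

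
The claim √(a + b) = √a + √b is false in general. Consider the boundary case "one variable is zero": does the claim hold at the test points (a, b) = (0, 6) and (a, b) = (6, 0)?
At (0, 6): LHS = √(6) ≈ 2.449, RHS = √(6) ≈ 2.449 → equal
At (6, 0): LHS = √(6) ≈ 2.449, RHS = √(6) ≈ 2.449 → equal

So the claim does hold at both of these boundary points, even though it is not an identity.

Answer: Yes, holds at both test points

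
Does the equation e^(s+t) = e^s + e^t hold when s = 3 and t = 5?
Substituting s = 3, t = 5:

LHS = e^(3+5) = e^8 ≈ 2981
RHS = e^3 + e^5 ≈ 168.5

LHS ≠ RHS, so the equation does not hold at this point.

Answer: Fails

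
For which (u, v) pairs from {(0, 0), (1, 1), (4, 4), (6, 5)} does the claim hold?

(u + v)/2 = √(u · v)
(0, 0), (1, 1), (4, 4)

Testing each pair:
(0, 0): LHS = 0, RHS = 0 → holds
(1, 1): LHS = 1, RHS = 1 → holds
(4, 4): LHS = 4, RHS = 4 → holds
(6, 5): LHS = 11/2, RHS = √(30) ≈ 5.477 → fails

3 of 4 pairs satisfy the claim.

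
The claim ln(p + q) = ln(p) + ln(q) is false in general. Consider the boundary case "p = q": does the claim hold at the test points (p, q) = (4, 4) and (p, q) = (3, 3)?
At (4, 4): LHS = ln(8) ≈ 2.079 ≠ RHS = 2·ln(4) ≈ 2.773
At (3, 3): LHS = ln(6) ≈ 1.792 ≠ RHS = 2·ln(3) ≈ 2.197

Answer: No, fails at both test points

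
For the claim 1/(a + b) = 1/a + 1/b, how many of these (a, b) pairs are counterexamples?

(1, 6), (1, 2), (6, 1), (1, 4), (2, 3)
Testing each pair:
(1, 6): LHS = 1/7, RHS = 7/6 → counterexample
(1, 2): LHS = 1/3, RHS = 3/2 → counterexample
(6, 1): LHS = 1/7, RHS = 7/6 → counterexample
(1, 4): LHS = 1/5, RHS = 5/4 → counterexample
(2, 3): LHS = 1/5, RHS = 5/6 → counterexample

That makes 5 counterexamples.

Answer: 5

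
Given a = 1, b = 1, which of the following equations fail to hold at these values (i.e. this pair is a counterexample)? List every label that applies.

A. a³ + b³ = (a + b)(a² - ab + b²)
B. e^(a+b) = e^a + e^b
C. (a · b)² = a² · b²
B

Evaluating each claim at the given values:
A. LHS = 2, RHS = 2 → holds here (LHS = RHS)
B. LHS = e^2 ≈ 7.389, RHS = 2·e ≈ 5.437 → fails here (LHS ≠ RHS)
C. LHS = 1, RHS = 1 → holds here (LHS = RHS)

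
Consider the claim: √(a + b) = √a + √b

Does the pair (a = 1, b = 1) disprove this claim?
Yes

Substituting a = 1, b = 1:
LHS = √(1 + 1) = √(2) ≈ 1.414
RHS = √1 + √1 = 2

Since LHS ≠ RHS, this pair disproves the claim.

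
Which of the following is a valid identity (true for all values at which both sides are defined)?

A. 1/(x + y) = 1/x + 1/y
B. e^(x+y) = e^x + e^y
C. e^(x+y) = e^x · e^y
C

A: fails at (6, 7) — LHS = 1/13, RHS = 13/42.
B: fails at (2, 4) — LHS = e^6 ≈ 403.4, RHS = e^2 + e^4 ≈ 61.99.
C: holds — e.g. at (3, 7), both sides equal e^10 ≈ 22026.5.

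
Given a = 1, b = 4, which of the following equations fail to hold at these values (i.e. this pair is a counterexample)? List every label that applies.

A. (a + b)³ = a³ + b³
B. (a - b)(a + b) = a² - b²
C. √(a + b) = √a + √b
A, C

Evaluating each claim at the given values:
A. LHS = 125, RHS = 65 → fails here (LHS ≠ RHS)
B. LHS = -15, RHS = -15 → holds here (LHS = RHS)
C. LHS = √(5) ≈ 2.236, RHS = 3 → fails here (LHS ≠ RHS)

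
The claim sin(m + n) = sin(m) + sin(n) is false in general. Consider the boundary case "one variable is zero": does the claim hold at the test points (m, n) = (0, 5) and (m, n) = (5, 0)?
At (0, 5): LHS = sin(5) ≈ -0.9589, RHS = sin(5) ≈ -0.9589 → equal
At (5, 0): LHS = sin(5) ≈ -0.9589, RHS = sin(5) ≈ -0.9589 → equal

So the claim does hold at both of these boundary points, even though it is not an identity.

Answer: Yes, holds at both test points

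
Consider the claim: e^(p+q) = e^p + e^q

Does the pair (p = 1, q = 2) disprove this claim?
Substituting p = 1, q = 2:
LHS = e^(1+2) = e^3 ≈ 20.09
RHS = e^1 + e^2 = e + e^2 ≈ 10.11

Since LHS ≠ RHS, this pair disproves the claim.

Answer: Yes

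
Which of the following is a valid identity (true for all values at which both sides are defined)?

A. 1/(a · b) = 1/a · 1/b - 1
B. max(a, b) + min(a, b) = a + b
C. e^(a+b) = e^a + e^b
A: fails at (2, 2) — LHS = 1/4, RHS = -3/4.
B: holds — e.g. at (2, 4), both sides equal 6.
C: fails at (2, 2) — LHS = e^4 ≈ 54.6, RHS = 2·e^2 ≈ 14.78.

Answer: B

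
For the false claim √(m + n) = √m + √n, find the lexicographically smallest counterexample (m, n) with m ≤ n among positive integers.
Substituting (1, 1) into the claim:
LHS = √(1 + 1) = √(2) ≈ 1.414
RHS = √1 + √1 = 2

Since LHS ≠ RHS, this pair disproves the claim, and no lexicographically smaller pair (m ≤ n, positive integers) does.

For instance (2, 4) is also a counterexample (LHS = √(6) ≈ 2.449, RHS = √(2) + 2 ≈ 3.414), but it's lexicographically larger.

Answer: (m, n) = (1, 1)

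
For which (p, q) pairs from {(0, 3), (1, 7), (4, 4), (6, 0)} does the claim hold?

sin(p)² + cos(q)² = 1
(4, 4)

Testing each pair:
(0, 3): LHS = cos(3)² ≈ 0.9801, RHS = 1 → fails
(1, 7): LHS = cos(7)² + sin(1)² ≈ 1.276, RHS = 1 → fails
(4, 4): LHS = cos(4)² + sin(4)² = 1, RHS = 1 → holds
(6, 0): LHS = sin(6)² + 1 ≈ 1.078, RHS = 1 → fails

1 of 4 pairs satisfies the claim.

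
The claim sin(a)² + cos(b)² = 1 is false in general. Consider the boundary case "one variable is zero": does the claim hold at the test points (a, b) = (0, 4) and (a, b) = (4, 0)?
At (0, 4): LHS = cos(4)² ≈ 0.4272 ≠ RHS = 1
At (4, 0): LHS = sin(4)² + 1 ≈ 1.573 ≠ RHS = 1

Answer: No, fails at both test points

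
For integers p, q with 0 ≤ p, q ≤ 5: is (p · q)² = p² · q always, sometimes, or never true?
Sometimes true

It holds at (p, q) = (0, 3) (both sides equal 0), but fails at (p, q) = (1, 4) (LHS = 16, RHS = 4).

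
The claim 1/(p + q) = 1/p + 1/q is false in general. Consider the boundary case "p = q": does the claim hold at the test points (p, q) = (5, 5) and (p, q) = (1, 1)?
At (5, 5): LHS = 1/10 ≠ RHS = 2/5
At (1, 1): LHS = 1/2 ≠ RHS = 2

Answer: No, fails at both test points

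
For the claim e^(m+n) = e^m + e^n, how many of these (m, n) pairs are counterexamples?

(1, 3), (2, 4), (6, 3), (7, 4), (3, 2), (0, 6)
Testing each pair:
(1, 3): LHS = e^4 ≈ 54.6, RHS = e + e^3 ≈ 22.8 → counterexample
(2, 4): LHS = e^6 ≈ 403.4, RHS = e^2 + e^4 ≈ 61.99 → counterexample
(6, 3): LHS = e^9 ≈ 8103, RHS = e^3 + e^6 ≈ 423.5 → counterexample
(7, 4): LHS = e^11 ≈ 59874.1, RHS = e^4 + e^7 ≈ 1151 → counterexample
(3, 2): LHS = e^5 ≈ 148.4, RHS = e^2 + e^3 ≈ 27.47 → counterexample
(0, 6): LHS = e^6 ≈ 403.4, RHS = 1 + e^6 ≈ 404.4 → counterexample

That makes 6 counterexamples.

Answer: 6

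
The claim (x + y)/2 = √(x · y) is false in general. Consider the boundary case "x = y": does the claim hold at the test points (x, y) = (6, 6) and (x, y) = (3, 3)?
Yes, holds at both test points

At (6, 6): LHS = 6, RHS = 6 → equal
At (3, 3): LHS = 3, RHS = 3 → equal

So the claim does hold at both of these boundary points, even though it is not an identity.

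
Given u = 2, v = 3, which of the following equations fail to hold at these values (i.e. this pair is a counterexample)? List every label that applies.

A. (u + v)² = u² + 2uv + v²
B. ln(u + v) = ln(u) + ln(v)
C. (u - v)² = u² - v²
B, C

Evaluating each claim at the given values:
A. LHS = 25, RHS = 25 → holds here (LHS = RHS)
B. LHS = ln(5) ≈ 1.609, RHS = ln(2) + ln(3) ≈ 1.792 → fails here (LHS ≠ RHS)
C. LHS = 1, RHS = -5 → fails here (LHS ≠ RHS)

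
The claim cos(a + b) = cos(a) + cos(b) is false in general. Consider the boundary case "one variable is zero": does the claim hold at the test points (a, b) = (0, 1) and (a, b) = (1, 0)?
At (0, 1): LHS = cos(1) ≈ 0.5403 ≠ RHS = cos(1) + 1 ≈ 1.54
At (1, 0): LHS = cos(1) ≈ 0.5403 ≠ RHS = cos(1) + 1 ≈ 1.54

Answer: No, fails at both test points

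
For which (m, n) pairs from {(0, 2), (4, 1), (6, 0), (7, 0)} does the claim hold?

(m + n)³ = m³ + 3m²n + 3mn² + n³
Testing each pair:
(0, 2): LHS = 8, RHS = 8 → holds
(4, 1): LHS = 125, RHS = 125 → holds
(6, 0): LHS = 216, RHS = 216 → holds
(7, 0): LHS = 343, RHS = 343 → holds

Every pair satisfies the claim.

Answer: All pairs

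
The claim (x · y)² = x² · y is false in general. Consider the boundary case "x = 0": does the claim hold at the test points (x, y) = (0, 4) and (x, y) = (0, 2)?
At (0, 4): LHS = 0, RHS = 0 → equal
At (0, 2): LHS = 0, RHS = 0 → equal

So the claim does hold at both of these boundary points, even though it is not an identity.

Answer: Yes, holds at both test points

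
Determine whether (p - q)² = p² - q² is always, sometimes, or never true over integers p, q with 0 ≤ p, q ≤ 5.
Sometimes true

It holds at (p, q) = (3, 3) (both sides equal 0), but fails at (p, q) = (1, 3) (LHS = 4, RHS = -8).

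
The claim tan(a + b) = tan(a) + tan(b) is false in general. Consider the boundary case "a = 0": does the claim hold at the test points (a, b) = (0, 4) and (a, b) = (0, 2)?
Yes, holds at both test points

At (0, 4): LHS = tan(4) ≈ 1.158, RHS = tan(4) ≈ 1.158 → equal
At (0, 2): LHS = tan(2) ≈ -2.185, RHS = tan(2) ≈ -2.185 → equal

So the claim does hold at both of these boundary points, even though it is not an identity.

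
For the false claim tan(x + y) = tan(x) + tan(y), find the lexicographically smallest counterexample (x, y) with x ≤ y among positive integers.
(x, y) = (1, 1)

Substituting (1, 1) into the claim:
LHS = tan(1 + 1) = tan(2) ≈ -2.185
RHS = tan(1) + tan(1) = 2·tan(1) ≈ 3.115

Since LHS ≠ RHS, this pair disproves the claim, and no lexicographically smaller pair (x ≤ y, positive integers) does.

For instance (2, 6) is also a counterexample (LHS = tan(8) ≈ -6.8, RHS = tan(2) + tan(6) ≈ -2.476), but it's lexicographically larger.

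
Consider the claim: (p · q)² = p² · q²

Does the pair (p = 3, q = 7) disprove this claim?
Substituting p = 3, q = 7:
LHS = (3 · 7)² = 441
RHS = 3² · 7² = 441

The sides agree, so this pair does not disprove the claim.

Answer: No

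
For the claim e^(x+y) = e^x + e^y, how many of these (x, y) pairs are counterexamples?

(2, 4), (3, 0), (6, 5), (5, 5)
4

Testing each pair:
(2, 4): LHS = e^6 ≈ 403.4, RHS = e^2 + e^4 ≈ 61.99 → counterexample
(3, 0): LHS = e^3 ≈ 20.09, RHS = 1 + e^3 ≈ 21.09 → counterexample
(6, 5): LHS = e^11 ≈ 59874.1, RHS = e^5 + e^6 ≈ 551.8 → counterexample
(5, 5): LHS = e^10 ≈ 22026.5, RHS = 2·e^5 ≈ 296.8 → counterexample

That makes 4 counterexamples.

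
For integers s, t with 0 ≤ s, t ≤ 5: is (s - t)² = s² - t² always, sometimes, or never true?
Sometimes true

It holds at (s, t) = (5, 0) (both sides equal 25), but fails at (s, t) = (3, 2) (LHS = 1, RHS = 5).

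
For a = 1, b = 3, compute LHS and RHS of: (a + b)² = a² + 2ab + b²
LHS = (1 + 3)² = 16
RHS = 1² + 2·1·3 + 3² = 16

LHS = RHS: the two sides agree.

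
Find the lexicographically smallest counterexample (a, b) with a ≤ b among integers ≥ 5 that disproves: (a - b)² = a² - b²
Substituting (5, 6) into the claim:
LHS = (5 - 6)² = 1
RHS = 5² - 6² = -11

Since LHS ≠ RHS, this pair disproves the claim, and no lexicographically smaller pair (a ≤ b, integers ≥ 5) does.

For instance (8, 10) is also a counterexample (LHS = 4, RHS = -36), but it's lexicographically larger.

Answer: (a, b) = (5, 6)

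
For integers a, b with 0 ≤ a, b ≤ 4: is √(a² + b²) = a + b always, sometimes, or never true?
Sometimes true

It holds at (a, b) = (0, 3) (both sides equal 3), but fails at (a, b) = (3, 2) (LHS = √(13) ≈ 3.606, RHS = 5).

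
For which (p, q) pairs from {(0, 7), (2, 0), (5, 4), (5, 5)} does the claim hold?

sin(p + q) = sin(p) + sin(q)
Testing each pair:
(0, 7): LHS = sin(7) ≈ 0.657, RHS = sin(7) ≈ 0.657 → holds
(2, 0): LHS = sin(2) ≈ 0.9093, RHS = sin(2) ≈ 0.9093 → holds
(5, 4): LHS = sin(9) ≈ 0.4121, RHS = sin(5) + sin(4) ≈ -1.716 → fails
(5, 5): LHS = sin(10) ≈ -0.544, RHS = 2·sin(5) ≈ -1.918 → fails

2 of 4 pairs satisfy the claim.

Answer: (0, 7), (2, 0)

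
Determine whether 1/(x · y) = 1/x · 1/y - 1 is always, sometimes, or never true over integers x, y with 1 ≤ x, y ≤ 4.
Never true

The claim fails for every pair in the range. For instance at (x, y) = (2, 2): LHS = 1/4, RHS = -3/4.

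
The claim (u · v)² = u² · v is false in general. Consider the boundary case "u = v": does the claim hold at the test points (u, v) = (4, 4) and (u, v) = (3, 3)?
No, fails at both test points

At (4, 4): LHS = 256 ≠ RHS = 64
At (3, 3): LHS = 81 ≠ RHS = 27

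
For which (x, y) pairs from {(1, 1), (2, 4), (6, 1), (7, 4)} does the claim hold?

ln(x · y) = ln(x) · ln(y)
(1, 1)

Testing each pair:
(1, 1): LHS = 0, RHS = 0 → holds
(2, 4): LHS = ln(8) ≈ 2.079, RHS = ln(2)·ln(4) ≈ 0.9609 → fails
(6, 1): LHS = ln(6) ≈ 1.792, RHS = 0 → fails
(7, 4): LHS = ln(28) ≈ 3.332, RHS = ln(4)·ln(7) ≈ 2.698 → fails

1 of 4 pairs satisfies the claim.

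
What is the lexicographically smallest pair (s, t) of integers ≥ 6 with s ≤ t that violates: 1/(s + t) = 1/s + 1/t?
Substituting (6, 6) into the claim:
LHS = 1/(6 + 6) = 1/12
RHS = 1/6 + 1/6 = 1/3

Since LHS ≠ RHS, this pair disproves the claim, and no lexicographically smaller pair (s ≤ t, integers ≥ 6) does.

For instance (6, 7) is also a counterexample (LHS = 1/13, RHS = 13/42), but it's lexicographically larger.

Answer: (s, t) = (6, 6)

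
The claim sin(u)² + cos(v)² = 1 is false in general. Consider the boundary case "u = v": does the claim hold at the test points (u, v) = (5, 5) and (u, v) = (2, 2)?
Yes, holds at both test points

At (5, 5): LHS = cos(5)² + sin(5)² = 1, RHS = 1 → equal
At (2, 2): LHS = cos(2)² + sin(2)² = 1, RHS = 1 → equal

So the claim does hold at both of these boundary points, even though it is not an identity.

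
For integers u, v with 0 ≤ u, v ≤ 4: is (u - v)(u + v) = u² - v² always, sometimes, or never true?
Always true

The identity holds for every pair in the range. For instance at (u, v) = (0, 4): both sides equal -16.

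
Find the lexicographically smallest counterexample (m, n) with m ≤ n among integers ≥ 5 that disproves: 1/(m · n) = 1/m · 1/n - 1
(m, n) = (5, 5)

Substituting (5, 5) into the claim:
LHS = 1/(5 · 5) = 1/25
RHS = 1/5 · 1/5 - 1 = -24/25

Since LHS ≠ RHS, this pair disproves the claim, and no lexicographically smaller pair (m ≤ n, integers ≥ 5) does.

For instance (5, 6) is also a counterexample (LHS = 1/30, RHS = -29/30), but it's lexicographically larger.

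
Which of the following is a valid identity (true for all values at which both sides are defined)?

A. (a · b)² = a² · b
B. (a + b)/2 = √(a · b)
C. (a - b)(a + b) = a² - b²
A: fails at (5, 5) — LHS = 625, RHS = 125.
B: fails at (2, 3) — LHS = 5/2, RHS = √(6) ≈ 2.449.
C: holds — e.g. at (2, 7), both sides equal -45.

Answer: C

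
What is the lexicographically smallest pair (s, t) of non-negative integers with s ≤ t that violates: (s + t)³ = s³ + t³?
(s, t) = (1, 1)

At (0, 0): both sides equal 0, so it holds there.
At (0, 5): both sides equal 125, so it holds there.

Substituting (1, 1) into the claim:
LHS = (1 + 1)³ = 8
RHS = 1³ + 1³ = 2

Since LHS ≠ RHS, this pair disproves the claim, and no lexicographically smaller pair (s ≤ t, non-negative integers) does.

For instance (1, 6) is also a counterexample (LHS = 343, RHS = 217), but it's lexicographically larger.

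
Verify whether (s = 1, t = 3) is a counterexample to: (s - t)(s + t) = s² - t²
No

Substituting s = 1, t = 3:
LHS = (1 - 3)(1 + 3) = -8
RHS = 1² - 3² = -8

The sides agree, so this pair does not disprove the claim.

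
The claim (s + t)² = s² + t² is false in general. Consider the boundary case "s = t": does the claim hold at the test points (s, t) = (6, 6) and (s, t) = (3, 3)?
At (6, 6): LHS = 144 ≠ RHS = 72
At (3, 3): LHS = 36 ≠ RHS = 18

Answer: No, fails at both test points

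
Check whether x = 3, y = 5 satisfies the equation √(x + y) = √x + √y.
Fails

Substituting x = 3, y = 5:

LHS = √(3 + 5) = 2·√(2) ≈ 2.828
RHS = √3 + √5 = √(3) + √(5) ≈ 3.968

LHS ≠ RHS, so the equation does not hold at this point.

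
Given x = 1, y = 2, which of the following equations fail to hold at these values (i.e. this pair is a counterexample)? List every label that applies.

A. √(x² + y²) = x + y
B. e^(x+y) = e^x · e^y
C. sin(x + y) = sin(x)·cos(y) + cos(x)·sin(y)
A

Evaluating each claim at the given values:
A. LHS = √(5) ≈ 2.236, RHS = 3 → fails here (LHS ≠ RHS)
B. LHS = e^3 ≈ 20.09, RHS = e^3 ≈ 20.09 → holds here (LHS = RHS)
C. LHS = sin(3) ≈ 0.1411, RHS = sin(1)·cos(2) + sin(2)·cos(1) ≈ 0.1411 → holds here (LHS = RHS)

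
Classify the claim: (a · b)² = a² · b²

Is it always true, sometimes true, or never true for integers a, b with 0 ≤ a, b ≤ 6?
The identity holds for every pair in the range. For instance at (a, b) = (1, 6): both sides equal 36.

Answer: Always true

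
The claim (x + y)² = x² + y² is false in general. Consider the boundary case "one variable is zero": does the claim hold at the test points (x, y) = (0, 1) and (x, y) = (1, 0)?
At (0, 1): LHS = 1, RHS = 1 → equal
At (1, 0): LHS = 1, RHS = 1 → equal

So the claim does hold at both of these boundary points, even though it is not an identity.

Answer: Yes, holds at both test points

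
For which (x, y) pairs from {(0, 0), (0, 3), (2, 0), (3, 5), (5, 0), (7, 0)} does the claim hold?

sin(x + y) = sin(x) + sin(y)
Testing each pair:
(0, 0): LHS = 0, RHS = 0 → holds
(0, 3): LHS = sin(3) ≈ 0.1411, RHS = sin(3) ≈ 0.1411 → holds
(2, 0): LHS = sin(2) ≈ 0.9093, RHS = sin(2) ≈ 0.9093 → holds
(3, 5): LHS = sin(8) ≈ 0.9894, RHS = sin(5) + sin(3) ≈ -0.8178 → fails
(5, 0): LHS = sin(5) ≈ -0.9589, RHS = sin(5) ≈ -0.9589 → holds
(7, 0): LHS = sin(7) ≈ 0.657, RHS = sin(7) ≈ 0.657 → holds

5 of 6 pairs satisfy the claim.

Answer: (0, 0), (0, 3), (2, 0), (5, 0), (7, 0)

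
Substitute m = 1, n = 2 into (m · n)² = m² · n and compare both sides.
LHS = (1 · 2)² = 4
RHS = 1² · 2 = 2

LHS ≠ RHS, so the equation does not hold here.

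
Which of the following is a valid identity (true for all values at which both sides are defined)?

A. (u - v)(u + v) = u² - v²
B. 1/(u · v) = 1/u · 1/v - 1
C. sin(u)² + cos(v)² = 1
A: holds — e.g. at (3, 5), both sides equal -16.
B: fails at (3, 7) — LHS = 1/21, RHS = -20/21.
C: fails at (3, 5) — LHS = sin(3)² + cos(5)² ≈ 0.1004, RHS = 1.

Answer: A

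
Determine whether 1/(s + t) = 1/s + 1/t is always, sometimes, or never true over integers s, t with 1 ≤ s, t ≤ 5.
The claim fails for every pair in the range. For instance at (s, t) = (1, 3): LHS = 1/4, RHS = 4/3.

Answer: Never true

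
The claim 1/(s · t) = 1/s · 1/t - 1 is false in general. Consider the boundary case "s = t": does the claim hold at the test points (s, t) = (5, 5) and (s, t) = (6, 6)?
No, fails at both test points

At (5, 5): LHS = 1/25 ≠ RHS = -24/25
At (6, 6): LHS = 1/36 ≠ RHS = -35/36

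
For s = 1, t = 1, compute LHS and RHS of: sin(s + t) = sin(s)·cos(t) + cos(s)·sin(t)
LHS = sin(1 + 1) = sin(2) ≈ 0.9093
RHS = sin(1)·cos(1) + cos(1)·sin(1) = 2·sin(1)·cos(1) ≈ 0.9093

LHS = RHS: the two sides agree.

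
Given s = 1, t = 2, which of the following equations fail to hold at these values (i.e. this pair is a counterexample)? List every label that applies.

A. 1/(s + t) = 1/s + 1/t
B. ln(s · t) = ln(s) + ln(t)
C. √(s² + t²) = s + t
Evaluating each claim at the given values:
A. LHS = 1/3, RHS = 3/2 → fails here (LHS ≠ RHS)
B. LHS = ln(2) ≈ 0.6931, RHS = ln(2) ≈ 0.6931 → holds here (LHS = RHS)
C. LHS = √(5) ≈ 2.236, RHS = 3 → fails here (LHS ≠ RHS)

Answer: A, C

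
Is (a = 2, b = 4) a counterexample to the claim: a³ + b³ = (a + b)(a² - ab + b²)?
No

Substituting a = 2, b = 4:
LHS = 2³ + 4³ = 72
RHS = (2 + 4)(2² - 2·4 + 4²) = 72

The sides agree, so this pair does not disprove the claim.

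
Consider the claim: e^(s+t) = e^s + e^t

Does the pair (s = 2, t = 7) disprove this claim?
Yes

Substituting s = 2, t = 7:
LHS = e^(2+7) = e^9 ≈ 8103
RHS = e^2 + e^7 ≈ 1104

Since LHS ≠ RHS, this pair disproves the claim.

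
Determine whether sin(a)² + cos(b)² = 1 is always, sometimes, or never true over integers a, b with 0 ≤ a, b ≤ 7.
It holds at (a, b) = (1, 1) (both sides equal 1), but fails at (a, b) = (6, 1) (LHS = sin(6)² + cos(1)² ≈ 0.37, RHS = 1).

Answer: Sometimes true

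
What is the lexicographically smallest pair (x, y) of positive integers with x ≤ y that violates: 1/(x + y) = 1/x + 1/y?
(x, y) = (1, 1)

Substituting (1, 1) into the claim:
LHS = 1/(1 + 1) = 1/2
RHS = 1/1 + 1/1 = 2

Since LHS ≠ RHS, this pair disproves the claim, and no lexicographically smaller pair (x ≤ y, positive integers) does.

For instance (3, 8) is also a counterexample (LHS = 1/11, RHS = 11/24), but it's lexicographically larger.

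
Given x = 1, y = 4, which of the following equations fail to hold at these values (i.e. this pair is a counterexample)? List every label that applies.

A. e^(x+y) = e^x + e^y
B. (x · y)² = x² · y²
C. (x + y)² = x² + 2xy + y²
A

Evaluating each claim at the given values:
A. LHS = e^5 ≈ 148.4, RHS = e + e^4 ≈ 57.32 → fails here (LHS ≠ RHS)
B. LHS = 16, RHS = 16 → holds here (LHS = RHS)
C. LHS = 25, RHS = 25 → holds here (LHS = RHS)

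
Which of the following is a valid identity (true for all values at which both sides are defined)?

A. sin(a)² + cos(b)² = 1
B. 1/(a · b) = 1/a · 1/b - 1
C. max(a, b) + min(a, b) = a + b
C

A: fails at (2, 4) — LHS = cos(4)² + sin(2)² ≈ 1.254, RHS = 1.
B: fails at (1, 1) — LHS = 1, RHS = 0.
C: holds — e.g. at (1, 2), both sides equal 3.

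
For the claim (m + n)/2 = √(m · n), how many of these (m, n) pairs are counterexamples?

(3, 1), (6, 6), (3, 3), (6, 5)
2

Testing each pair:
(3, 1): LHS = 2, RHS = √(3) ≈ 1.732 → counterexample
(6, 6): LHS = 6, RHS = 6 → satisfies claim
(3, 3): LHS = 3, RHS = 3 → satisfies claim
(6, 5): LHS = 11/2, RHS = √(30) ≈ 5.477 → counterexample

That makes 2 counterexamples.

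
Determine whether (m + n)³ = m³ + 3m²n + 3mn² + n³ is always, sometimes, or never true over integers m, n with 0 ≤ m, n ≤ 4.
Always true

The identity holds for every pair in the range. For instance at (m, n) = (3, 0): both sides equal 27.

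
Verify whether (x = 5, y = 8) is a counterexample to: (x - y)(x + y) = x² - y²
No

Substituting x = 5, y = 8:
LHS = (5 - 8)(5 + 8) = -39
RHS = 5² - 8² = -39

The sides agree, so this pair does not disprove the claim.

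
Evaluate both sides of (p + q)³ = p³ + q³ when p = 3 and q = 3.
LHS = (3 + 3)³ = 216
RHS = 3³ + 3³ = 54

LHS ≠ RHS, so the equation does not hold here.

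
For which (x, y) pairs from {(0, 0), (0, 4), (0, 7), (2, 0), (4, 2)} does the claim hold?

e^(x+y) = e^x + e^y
None

Testing each pair:
(0, 0): LHS = 1, RHS = 2 → fails
(0, 4): LHS = e^4 ≈ 54.6, RHS = 1 + e^4 ≈ 55.6 → fails
(0, 7): LHS = e^7 ≈ 1097, RHS = 1 + e^7 ≈ 1098 → fails
(2, 0): LHS = e^2 ≈ 7.389, RHS = 1 + e^2 ≈ 8.389 → fails
(4, 2): LHS = e^6 ≈ 403.4, RHS = e^2 + e^4 ≈ 61.99 → fails

No pair satisfies the claim.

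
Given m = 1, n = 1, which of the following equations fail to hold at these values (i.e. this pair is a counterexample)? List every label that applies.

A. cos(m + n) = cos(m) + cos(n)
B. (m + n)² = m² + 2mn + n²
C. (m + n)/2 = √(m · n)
A

Evaluating each claim at the given values:
A. LHS = cos(2) ≈ -0.4161, RHS = 2·cos(1) ≈ 1.081 → fails here (LHS ≠ RHS)
B. LHS = 4, RHS = 4 → holds here (LHS = RHS)
C. LHS = 1, RHS = 1 → holds here (LHS = RHS)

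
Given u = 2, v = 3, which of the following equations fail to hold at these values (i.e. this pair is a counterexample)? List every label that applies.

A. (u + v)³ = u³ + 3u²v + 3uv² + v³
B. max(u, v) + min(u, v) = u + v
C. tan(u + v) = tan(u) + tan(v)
Evaluating each claim at the given values:
A. LHS = 125, RHS = 125 → holds here (LHS = RHS)
B. LHS = 5, RHS = 5 → holds here (LHS = RHS)
C. LHS = tan(5) ≈ -3.381, RHS = tan(2) + tan(3) ≈ -2.328 → fails here (LHS ≠ RHS)

Answer: C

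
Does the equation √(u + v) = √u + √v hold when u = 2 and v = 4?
Fails

Substituting u = 2, v = 4:

LHS = √(2 + 4) = √(6) ≈ 2.449
RHS = √2 + √4 = √(2) + 2 ≈ 3.414

LHS ≠ RHS, so the equation does not hold at this point.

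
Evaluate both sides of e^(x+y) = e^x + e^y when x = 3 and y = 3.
LHS = e^(3+3) = e^6 ≈ 403.4
RHS = e^3 + e^3 = 2·e^3 ≈ 40.17

LHS ≠ RHS (they differ by about 363.3), so the equation does not hold here.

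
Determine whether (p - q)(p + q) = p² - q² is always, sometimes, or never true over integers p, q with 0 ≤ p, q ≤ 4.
Always true

The identity holds for every pair in the range. For instance at (p, q) = (0, 1): both sides equal -1.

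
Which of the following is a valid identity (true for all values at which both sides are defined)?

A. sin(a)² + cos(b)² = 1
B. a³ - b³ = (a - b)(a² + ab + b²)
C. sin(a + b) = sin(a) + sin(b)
B

A: fails at (2, 3) — LHS = sin(2)² + cos(3)² ≈ 1.807, RHS = 1.
B: holds — e.g. at (6, 7), both sides equal -127.
C: fails at (4, 5) — LHS = sin(9) ≈ 0.4121, RHS = sin(5) + sin(4) ≈ -1.716.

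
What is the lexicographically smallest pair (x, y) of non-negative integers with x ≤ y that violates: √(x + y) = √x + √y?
At (0, 5): both sides equal √(5) ≈ 2.236, so it holds there.

Substituting (1, 1) into the claim:
LHS = √(1 + 1) = √(2) ≈ 1.414
RHS = √1 + √1 = 2

Since LHS ≠ RHS, this pair disproves the claim, and no lexicographically smaller pair (x ≤ y, non-negative integers) does.

For instance (4, 6) is also a counterexample (LHS = √(10) ≈ 3.162, RHS = 2 + √(6) ≈ 4.449), but it's lexicographically larger.

Answer: (x, y) = (1, 1)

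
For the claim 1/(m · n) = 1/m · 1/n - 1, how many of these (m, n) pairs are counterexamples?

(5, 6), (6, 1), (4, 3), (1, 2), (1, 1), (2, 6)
6

Testing each pair:
(5, 6): LHS = 1/30, RHS = -29/30 → counterexample
(6, 1): LHS = 1/6, RHS = -5/6 → counterexample
(4, 3): LHS = 1/12, RHS = -11/12 → counterexample
(1, 2): LHS = 1/2, RHS = -1/2 → counterexample
(1, 1): LHS = 1, RHS = 0 → counterexample
(2, 6): LHS = 1/12, RHS = -11/12 → counterexample

That makes 6 counterexamples.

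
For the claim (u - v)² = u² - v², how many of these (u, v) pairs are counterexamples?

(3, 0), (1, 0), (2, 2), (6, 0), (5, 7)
1

Testing each pair:
(3, 0): LHS = 9, RHS = 9 → satisfies claim
(1, 0): LHS = 1, RHS = 1 → satisfies claim
(2, 2): LHS = 0, RHS = 0 → satisfies claim
(6, 0): LHS = 36, RHS = 36 → satisfies claim
(5, 7): LHS = 4, RHS = -24 → counterexample

That makes 1 counterexample.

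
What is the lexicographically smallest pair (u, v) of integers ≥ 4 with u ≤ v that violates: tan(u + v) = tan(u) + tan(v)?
(u, v) = (4, 4)

Substituting (4, 4) into the claim:
LHS = tan(4 + 4) = tan(8) ≈ -6.8
RHS = tan(4) + tan(4) = 2·tan(4) ≈ 2.316

Since LHS ≠ RHS, this pair disproves the claim, and no lexicographically smaller pair (u ≤ v, integers ≥ 4) does.

For instance (9, 10) is also a counterexample (LHS = tan(19) ≈ 0.1516, RHS = tan(9) + tan(10) ≈ 0.196), but it's lexicographically larger.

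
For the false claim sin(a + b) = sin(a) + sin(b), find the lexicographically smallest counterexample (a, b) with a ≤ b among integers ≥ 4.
(a, b) = (4, 4)

Substituting (4, 4) into the claim:
LHS = sin(4 + 4) = sin(8) ≈ 0.9894
RHS = sin(4) + sin(4) = 2·sin(4) ≈ -1.514

Since LHS ≠ RHS, this pair disproves the claim, and no lexicographically smaller pair (a ≤ b, integers ≥ 4) does.

For instance (7, 11) is also a counterexample (LHS = sin(18) ≈ -0.751, RHS = sin(11) + sin(7) ≈ -0.343), but it's lexicographically larger.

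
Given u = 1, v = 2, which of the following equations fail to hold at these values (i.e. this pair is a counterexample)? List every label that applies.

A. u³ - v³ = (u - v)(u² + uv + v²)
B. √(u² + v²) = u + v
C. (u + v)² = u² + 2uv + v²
B

Evaluating each claim at the given values:
A. LHS = -7, RHS = -7 → holds here (LHS = RHS)
B. LHS = √(5) ≈ 2.236, RHS = 3 → fails here (LHS ≠ RHS)
C. LHS = 9, RHS = 9 → holds here (LHS = RHS)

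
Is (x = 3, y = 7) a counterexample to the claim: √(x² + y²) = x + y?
Substituting x = 3, y = 7:
LHS = √(3² + 7²) = √(58) ≈ 7.616
RHS = 3 + 7 = 10

Since LHS ≠ RHS, this pair disproves the claim.

Answer: Yes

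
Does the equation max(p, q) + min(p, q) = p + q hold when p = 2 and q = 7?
Substituting p = 2, q = 7:

LHS = max(2, 7) + min(2, 7) = 9
RHS = 2 + 7 = 9

LHS = RHS, so the equation holds at this point.

Answer: Holds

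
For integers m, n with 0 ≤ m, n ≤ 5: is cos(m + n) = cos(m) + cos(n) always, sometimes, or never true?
The claim fails for every pair in the range. For instance at (m, n) = (4, 0): LHS = cos(4) ≈ -0.6536, RHS = cos(4) + 1 ≈ 0.3464.

Answer: Never true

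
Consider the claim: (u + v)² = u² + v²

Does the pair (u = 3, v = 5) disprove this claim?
Substituting u = 3, v = 5:
LHS = (3 + 5)² = 64
RHS = 3² + 5² = 34

Since LHS ≠ RHS, this pair disproves the claim.

Answer: Yes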